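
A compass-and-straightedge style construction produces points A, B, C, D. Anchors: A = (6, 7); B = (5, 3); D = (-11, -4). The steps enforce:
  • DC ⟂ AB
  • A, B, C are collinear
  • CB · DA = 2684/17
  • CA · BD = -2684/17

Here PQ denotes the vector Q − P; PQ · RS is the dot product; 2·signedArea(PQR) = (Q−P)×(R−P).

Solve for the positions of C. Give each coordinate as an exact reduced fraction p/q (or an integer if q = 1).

1. C_x = 41/17  [A, B, C are collinear ∩ DC ⟂ AB]
2. C_y = -125/17  [A, B, C are collinear ∩ DC ⟂ AB]
   → C = (41/17, -125/17)

C = (41/17, -125/17)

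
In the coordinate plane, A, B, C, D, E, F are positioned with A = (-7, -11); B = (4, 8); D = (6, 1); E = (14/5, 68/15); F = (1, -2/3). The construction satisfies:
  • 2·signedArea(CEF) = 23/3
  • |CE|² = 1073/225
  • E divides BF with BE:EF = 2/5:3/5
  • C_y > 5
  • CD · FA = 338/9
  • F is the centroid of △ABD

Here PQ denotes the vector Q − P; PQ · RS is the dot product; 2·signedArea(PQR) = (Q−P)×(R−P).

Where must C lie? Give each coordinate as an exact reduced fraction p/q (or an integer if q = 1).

1. C_x = 14/3  [CD · FA = 338/9 ∩ 2·signedArea(CEF) = 23/3]
2. C_y = 17/3  [CD · FA = 338/9 ∩ 2·signedArea(CEF) = 23/3]
   → C = (14/3, 17/3)

C = (14/3, 17/3)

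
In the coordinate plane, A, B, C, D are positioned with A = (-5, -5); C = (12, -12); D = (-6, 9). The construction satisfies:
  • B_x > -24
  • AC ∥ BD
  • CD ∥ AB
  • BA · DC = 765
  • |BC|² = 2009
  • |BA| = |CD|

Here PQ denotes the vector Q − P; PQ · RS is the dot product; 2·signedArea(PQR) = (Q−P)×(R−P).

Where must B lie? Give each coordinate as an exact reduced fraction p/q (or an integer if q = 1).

B = (-23, 16)

1. B_x = -23  [AC ∥ BD ∩ CD ∥ AB]
2. B_y = 16  [AC ∥ BD ∩ CD ∥ AB]
   → B = (-23, 16)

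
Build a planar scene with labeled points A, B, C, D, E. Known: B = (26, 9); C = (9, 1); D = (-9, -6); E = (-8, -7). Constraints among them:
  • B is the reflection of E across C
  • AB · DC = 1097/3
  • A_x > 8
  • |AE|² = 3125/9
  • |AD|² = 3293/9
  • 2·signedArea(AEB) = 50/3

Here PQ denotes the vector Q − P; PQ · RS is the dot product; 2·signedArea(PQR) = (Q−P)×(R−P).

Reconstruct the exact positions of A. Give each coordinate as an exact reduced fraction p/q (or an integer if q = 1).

1. A_x = 26/3  [2·signedArea(AEB) = 50/3 ∩ AB · DC = 1097/3]
2. A_y = 4/3  [2·signedArea(AEB) = 50/3 ∩ AB · DC = 1097/3]
   → A = (26/3, 4/3)

A = (26/3, 4/3)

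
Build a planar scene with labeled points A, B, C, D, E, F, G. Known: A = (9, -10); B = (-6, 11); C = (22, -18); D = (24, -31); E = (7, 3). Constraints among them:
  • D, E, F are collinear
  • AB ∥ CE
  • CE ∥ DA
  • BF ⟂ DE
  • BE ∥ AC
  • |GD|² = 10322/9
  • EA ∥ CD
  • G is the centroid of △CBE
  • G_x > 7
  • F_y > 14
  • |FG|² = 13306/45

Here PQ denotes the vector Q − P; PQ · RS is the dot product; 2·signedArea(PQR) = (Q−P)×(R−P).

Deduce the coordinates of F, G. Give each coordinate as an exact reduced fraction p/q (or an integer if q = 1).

F = (6/5, 73/5)
G = (23/3, -4/3)

1. F_x = 6/5  [D, E, F are collinear ∩ BF ⟂ DE]
2. F_y = 73/5  [D, E, F are collinear ∩ BF ⟂ DE]
   → F = (6/5, 73/5)
3. G_x = 23/3  [G is the centroid of △CBE]
4. G_y = -4/3  [G is the centroid of △CBE]
   → G = (23/3, -4/3)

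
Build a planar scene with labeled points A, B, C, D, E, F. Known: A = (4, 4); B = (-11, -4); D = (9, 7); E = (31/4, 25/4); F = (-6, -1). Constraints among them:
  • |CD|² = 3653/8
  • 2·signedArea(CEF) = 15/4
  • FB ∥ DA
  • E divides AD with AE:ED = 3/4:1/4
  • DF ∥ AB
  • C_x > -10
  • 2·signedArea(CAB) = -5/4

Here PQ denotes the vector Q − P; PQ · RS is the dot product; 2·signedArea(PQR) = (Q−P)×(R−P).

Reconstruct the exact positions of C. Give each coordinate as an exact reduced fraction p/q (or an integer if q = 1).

1. C_x = -39/4  [2·signedArea(CEF) = 15/4 ∩ 2·signedArea(CAB) = -5/4]
2. C_y = -13/4  [2·signedArea(CEF) = 15/4 ∩ 2·signedArea(CAB) = -5/4]
   → C = (-39/4, -13/4)

C = (-39/4, -13/4)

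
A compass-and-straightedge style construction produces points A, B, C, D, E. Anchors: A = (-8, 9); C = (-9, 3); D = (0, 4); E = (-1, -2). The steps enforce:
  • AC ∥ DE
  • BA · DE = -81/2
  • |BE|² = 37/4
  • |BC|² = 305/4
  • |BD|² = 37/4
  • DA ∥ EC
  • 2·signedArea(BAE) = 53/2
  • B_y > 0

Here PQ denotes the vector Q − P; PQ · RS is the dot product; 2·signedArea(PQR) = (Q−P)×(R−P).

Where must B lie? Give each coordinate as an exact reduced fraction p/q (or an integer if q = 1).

B = (-1/2, 1)

1. B_x = -1/2  [2·signedArea(BAE) = 53/2 ∩ BA · DE = -81/2]
2. B_y = 1  [2·signedArea(BAE) = 53/2 ∩ BA · DE = -81/2]
   → B = (-1/2, 1)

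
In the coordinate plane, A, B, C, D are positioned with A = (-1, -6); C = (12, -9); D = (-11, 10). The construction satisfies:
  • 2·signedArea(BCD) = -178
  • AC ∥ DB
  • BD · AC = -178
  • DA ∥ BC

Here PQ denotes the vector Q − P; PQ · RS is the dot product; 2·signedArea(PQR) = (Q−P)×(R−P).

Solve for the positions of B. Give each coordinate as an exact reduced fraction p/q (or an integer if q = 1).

B = (2, 7)

1. B_x = 2  [DA ∥ BC ∩ AC ∥ DB]
2. B_y = 7  [DA ∥ BC ∩ AC ∥ DB]
   → B = (2, 7)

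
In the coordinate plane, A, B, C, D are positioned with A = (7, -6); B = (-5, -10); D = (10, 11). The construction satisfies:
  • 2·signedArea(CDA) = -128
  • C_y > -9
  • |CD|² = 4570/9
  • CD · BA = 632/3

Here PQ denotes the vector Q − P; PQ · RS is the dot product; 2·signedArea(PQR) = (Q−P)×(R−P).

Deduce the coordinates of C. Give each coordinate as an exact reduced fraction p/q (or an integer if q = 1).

1. C_x = -1  [2·signedArea(CDA) = -128 ∩ CD · BA = 632/3]
2. C_y = -26/3  [2·signedArea(CDA) = -128 ∩ CD · BA = 632/3]
   → C = (-1, -26/3)

C = (-1, -26/3)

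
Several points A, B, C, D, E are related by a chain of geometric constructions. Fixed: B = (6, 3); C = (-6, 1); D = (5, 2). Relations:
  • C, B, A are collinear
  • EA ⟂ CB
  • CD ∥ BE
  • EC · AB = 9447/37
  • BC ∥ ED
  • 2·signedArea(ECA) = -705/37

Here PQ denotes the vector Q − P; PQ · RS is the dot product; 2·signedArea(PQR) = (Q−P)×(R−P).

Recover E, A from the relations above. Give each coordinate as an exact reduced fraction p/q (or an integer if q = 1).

A = (624/37, 178/37)
E = (17, 4)

1. E_x = 17  [BC ∥ ED ∩ CD ∥ BE]
2. E_y = 4  [BC ∥ ED ∩ CD ∥ BE]
   → E = (17, 4)
3. A_x = 624/37  [C, B, A are collinear ∩ EA ⟂ CB]
4. A_y = 178/37  [C, B, A are collinear ∩ EA ⟂ CB]
   → A = (624/37, 178/37)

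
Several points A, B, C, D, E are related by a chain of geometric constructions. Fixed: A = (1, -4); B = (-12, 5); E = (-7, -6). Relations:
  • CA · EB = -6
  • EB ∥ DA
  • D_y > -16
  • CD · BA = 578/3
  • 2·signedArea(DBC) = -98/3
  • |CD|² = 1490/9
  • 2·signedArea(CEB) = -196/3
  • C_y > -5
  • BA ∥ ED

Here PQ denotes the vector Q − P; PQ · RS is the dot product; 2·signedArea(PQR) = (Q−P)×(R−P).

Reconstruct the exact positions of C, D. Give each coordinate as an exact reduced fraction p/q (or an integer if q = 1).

C = (-5/3, -14/3)
D = (6, -15)

1. C_x = -5/3  [2·signedArea(CEB) = -196/3 ∩ CA · EB = -6]
2. C_y = -14/3  [2·signedArea(CEB) = -196/3 ∩ CA · EB = -6]
   → C = (-5/3, -14/3)
3. D_x = 6  [CD · BA = 578/3 ∩ EB ∥ DA]
4. D_y = -15  [CD · BA = 578/3 ∩ EB ∥ DA]
   → D = (6, -15)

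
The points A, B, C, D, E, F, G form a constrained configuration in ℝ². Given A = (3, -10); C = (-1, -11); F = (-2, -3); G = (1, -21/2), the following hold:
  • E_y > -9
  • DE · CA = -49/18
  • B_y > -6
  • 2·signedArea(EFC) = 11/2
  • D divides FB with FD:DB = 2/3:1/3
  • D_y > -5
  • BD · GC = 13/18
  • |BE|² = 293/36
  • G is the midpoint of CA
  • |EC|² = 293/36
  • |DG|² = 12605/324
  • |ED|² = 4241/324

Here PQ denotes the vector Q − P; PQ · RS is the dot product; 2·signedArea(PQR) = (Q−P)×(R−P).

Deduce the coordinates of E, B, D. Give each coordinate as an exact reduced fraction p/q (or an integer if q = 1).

B = (-1/3, -16/3)
D = (-8/9, -41/9)
E = (-2/3, -49/6)

1. E_x = -2/3  [line 8·x + 1·y + 27/2 = 0 ∩ |EC|² = 293/36]
2. E_y = -49/6  [line 8·x + 1·y + 27/2 = 0 ∩ |EC|² = 293/36]
   → E = (-2/3, -49/6)
3. D_x = -8/9  [line -4·x + -1·y + -73/9 = 0 ∩ |ED|² = 4241/324]
4. D_y = -41/9  [line -4·x + -1·y + -73/9 = 0 ∩ |ED|² = 4241/324]
   → D = (-8/9, -41/9)
5. B_x = -1/3  [BD · GC = 13/18 ∩ D divides FB with FD:DB = 2/3:1/3]
6. B_y = -16/3  [BD · GC = 13/18 ∩ D divides FB with FD:DB = 2/3:1/3]
   → B = (-1/3, -16/3)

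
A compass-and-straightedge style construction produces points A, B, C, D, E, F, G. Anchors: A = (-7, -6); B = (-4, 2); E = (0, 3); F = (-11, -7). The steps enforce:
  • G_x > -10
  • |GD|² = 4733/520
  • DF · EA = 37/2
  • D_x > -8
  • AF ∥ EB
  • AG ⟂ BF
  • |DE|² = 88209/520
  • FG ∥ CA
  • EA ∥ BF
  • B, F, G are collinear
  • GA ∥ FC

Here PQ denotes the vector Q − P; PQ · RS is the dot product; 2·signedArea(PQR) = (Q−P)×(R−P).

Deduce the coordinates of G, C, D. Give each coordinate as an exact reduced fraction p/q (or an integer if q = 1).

1. G_x = -1171/130  [B, F, G are collinear ∩ AG ⟂ BF]
2. G_y = -577/130  [B, F, G are collinear ∩ AG ⟂ BF]
   → G = (-1171/130, -577/130)
3. C_x = -1169/130  [FG ∥ CA ∩ GA ∥ FC]
4. C_y = -1113/130  [FG ∥ CA ∩ GA ∥ FC]
   → C = (-1169/130, -1113/130)
5. D_x = -2079/260  [line 7·x + 9·y + 243/2 = 0 ∩ |DE|² = 88209/520]
6. D_y = -1893/260  [line 7·x + 9·y + 243/2 = 0 ∩ |DE|² = 88209/520]
   → D = (-2079/260, -1893/260)

C = (-1169/130, -1113/130)
D = (-2079/260, -1893/260)
G = (-1171/130, -577/130)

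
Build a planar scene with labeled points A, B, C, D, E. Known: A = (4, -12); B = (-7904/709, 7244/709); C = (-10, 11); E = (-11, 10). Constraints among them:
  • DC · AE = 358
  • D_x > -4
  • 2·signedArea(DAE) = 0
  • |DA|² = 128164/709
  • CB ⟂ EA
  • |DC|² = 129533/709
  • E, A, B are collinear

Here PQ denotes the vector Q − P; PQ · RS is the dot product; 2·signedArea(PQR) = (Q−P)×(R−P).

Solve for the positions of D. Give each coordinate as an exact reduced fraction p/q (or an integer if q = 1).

1. D_x = -2534/709  [2·signedArea(DAE) = 0 ∩ DC · AE = 358]
2. D_y = -632/709  [2·signedArea(DAE) = 0 ∩ DC · AE = 358]
   → D = (-2534/709, -632/709)

D = (-2534/709, -632/709)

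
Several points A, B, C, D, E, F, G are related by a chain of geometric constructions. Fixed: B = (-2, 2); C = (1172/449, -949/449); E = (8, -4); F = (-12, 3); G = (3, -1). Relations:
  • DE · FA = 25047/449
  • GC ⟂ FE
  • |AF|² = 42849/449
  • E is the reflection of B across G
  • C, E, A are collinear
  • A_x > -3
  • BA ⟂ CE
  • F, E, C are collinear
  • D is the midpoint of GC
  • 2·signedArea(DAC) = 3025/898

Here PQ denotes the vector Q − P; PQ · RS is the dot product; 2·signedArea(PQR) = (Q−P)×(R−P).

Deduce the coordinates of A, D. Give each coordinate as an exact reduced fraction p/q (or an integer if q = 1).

A = (-1248/449, -102/449)
D = (2519/898, -699/449)

1. A_x = -1248/449  [C, E, A are collinear ∩ BA ⟂ CE]
2. A_y = -102/449  [C, E, A are collinear ∩ BA ⟂ CE]
   → A = (-1248/449, -102/449)
3. D_x = 2519/898  [D is the midpoint of GC]
4. D_y = -699/449  [D is the midpoint of GC]
   → D = (2519/898, -699/449)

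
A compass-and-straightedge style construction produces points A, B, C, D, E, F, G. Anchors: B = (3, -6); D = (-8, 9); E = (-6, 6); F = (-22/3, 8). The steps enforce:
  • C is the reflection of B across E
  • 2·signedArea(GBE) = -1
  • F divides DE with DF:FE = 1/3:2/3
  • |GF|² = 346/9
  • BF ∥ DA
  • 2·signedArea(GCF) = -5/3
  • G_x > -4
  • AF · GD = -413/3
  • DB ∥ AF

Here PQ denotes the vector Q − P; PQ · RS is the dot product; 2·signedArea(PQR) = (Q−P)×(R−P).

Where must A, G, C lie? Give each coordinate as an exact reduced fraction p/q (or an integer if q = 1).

A = (-55/3, 23)
C = (-15, 18)
G = (-11/3, 3)

1. A_x = -55/3  [DB ∥ AF ∩ BF ∥ DA]
2. A_y = 23  [DB ∥ AF ∩ BF ∥ DA]
   → A = (-55/3, 23)
3. G_x = -11/3  [AF · GD = -413/3 ∩ 2·signedArea(GBE) = -1]
4. G_y = 3  [AF · GD = -413/3 ∩ 2·signedArea(GBE) = -1]
   → G = (-11/3, 3)
5. C_x = -15  [2·signedArea(GCF) = -5/3 ∩ C is the reflection of B across E]
6. C_y = 18  [2·signedArea(GCF) = -5/3 ∩ C is the reflection of B across E]
   → C = (-15, 18)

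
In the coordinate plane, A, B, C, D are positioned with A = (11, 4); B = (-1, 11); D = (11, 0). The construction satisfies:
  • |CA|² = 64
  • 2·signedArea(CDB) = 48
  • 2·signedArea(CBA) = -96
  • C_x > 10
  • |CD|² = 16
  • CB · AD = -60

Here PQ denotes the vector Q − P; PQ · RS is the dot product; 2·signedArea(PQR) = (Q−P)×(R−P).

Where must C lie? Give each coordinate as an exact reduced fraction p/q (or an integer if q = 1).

1. C_x = 11  [CB · AD = -60 ∩ 2·signedArea(CDB) = 48]
2. C_y = -4  [CB · AD = -60 ∩ 2·signedArea(CDB) = 48]
   → C = (11, -4)

C = (11, -4)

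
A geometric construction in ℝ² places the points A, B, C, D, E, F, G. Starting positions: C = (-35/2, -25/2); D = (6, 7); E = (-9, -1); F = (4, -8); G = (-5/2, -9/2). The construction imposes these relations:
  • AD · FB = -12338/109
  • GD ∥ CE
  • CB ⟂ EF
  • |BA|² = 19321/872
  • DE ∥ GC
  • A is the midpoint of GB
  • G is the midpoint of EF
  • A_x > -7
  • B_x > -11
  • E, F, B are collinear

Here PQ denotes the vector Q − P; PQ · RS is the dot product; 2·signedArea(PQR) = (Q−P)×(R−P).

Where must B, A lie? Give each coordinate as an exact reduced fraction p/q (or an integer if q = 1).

1. B_x = -1176/109  [E, F, B are collinear ∩ CB ⟂ EF]
2. B_y = -4/109  [E, F, B are collinear ∩ CB ⟂ EF]
   → B = (-1176/109, -4/109)
3. A_x = -2897/436  [A is the midpoint of GB]
4. A_y = -989/436  [A is the midpoint of GB]
   → A = (-2897/436, -989/436)

A = (-2897/436, -989/436)
B = (-1176/109, -4/109)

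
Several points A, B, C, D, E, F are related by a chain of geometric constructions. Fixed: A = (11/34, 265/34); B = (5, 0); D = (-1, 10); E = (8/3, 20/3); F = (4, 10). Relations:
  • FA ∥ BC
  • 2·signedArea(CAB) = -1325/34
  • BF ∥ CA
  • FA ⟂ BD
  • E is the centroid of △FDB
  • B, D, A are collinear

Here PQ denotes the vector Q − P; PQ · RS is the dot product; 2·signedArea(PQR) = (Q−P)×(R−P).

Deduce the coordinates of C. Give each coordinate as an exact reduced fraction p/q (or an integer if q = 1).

C = (45/34, -75/34)

1. C_x = 45/34  [BF ∥ CA ∩ FA ∥ BC]
2. C_y = -75/34  [BF ∥ CA ∩ FA ∥ BC]
   → C = (45/34, -75/34)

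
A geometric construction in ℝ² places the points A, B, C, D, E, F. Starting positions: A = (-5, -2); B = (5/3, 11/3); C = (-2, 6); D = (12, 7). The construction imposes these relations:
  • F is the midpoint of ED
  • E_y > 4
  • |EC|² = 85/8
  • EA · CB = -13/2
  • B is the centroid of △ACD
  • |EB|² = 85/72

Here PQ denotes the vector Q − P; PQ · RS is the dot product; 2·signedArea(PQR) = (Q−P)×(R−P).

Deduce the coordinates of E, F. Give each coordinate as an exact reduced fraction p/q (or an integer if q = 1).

E = (3/4, 17/4)
F = (51/8, 45/8)

1. E_x = 3/4  [line -11/3·x + 7/3·y + -43/6 = 0 ∩ |EC|² = 85/8]
2. E_y = 17/4  [line -11/3·x + 7/3·y + -43/6 = 0 ∩ |EC|² = 85/8]
   → E = (3/4, 17/4)
3. F_x = 51/8  [F is the midpoint of ED]
4. F_y = 45/8  [F is the midpoint of ED]
   → F = (51/8, 45/8)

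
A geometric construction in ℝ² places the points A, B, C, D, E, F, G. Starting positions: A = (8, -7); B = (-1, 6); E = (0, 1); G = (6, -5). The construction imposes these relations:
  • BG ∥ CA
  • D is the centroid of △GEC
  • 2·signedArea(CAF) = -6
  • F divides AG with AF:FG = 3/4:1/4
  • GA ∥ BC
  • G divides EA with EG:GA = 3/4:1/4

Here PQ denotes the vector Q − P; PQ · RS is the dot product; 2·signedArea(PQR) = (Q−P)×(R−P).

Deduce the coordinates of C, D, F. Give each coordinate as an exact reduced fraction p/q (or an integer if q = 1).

C = (1, 4)
D = (7/3, 0)
F = (13/2, -11/2)

1. C_x = 1  [BG ∥ CA ∩ GA ∥ BC]
2. C_y = 4  [BG ∥ CA ∩ GA ∥ BC]
   → C = (1, 4)
3. D_x = 7/3  [D is the centroid of △GEC]
4. D_y = 0  [D is the centroid of △GEC]
   → D = (7/3, 0)
5. F_x = 13/2  [F divides AG with AF:FG = 3/4:1/4]
6. F_y = -11/2  [F divides AG with AF:FG = 3/4:1/4]
   → F = (13/2, -11/2)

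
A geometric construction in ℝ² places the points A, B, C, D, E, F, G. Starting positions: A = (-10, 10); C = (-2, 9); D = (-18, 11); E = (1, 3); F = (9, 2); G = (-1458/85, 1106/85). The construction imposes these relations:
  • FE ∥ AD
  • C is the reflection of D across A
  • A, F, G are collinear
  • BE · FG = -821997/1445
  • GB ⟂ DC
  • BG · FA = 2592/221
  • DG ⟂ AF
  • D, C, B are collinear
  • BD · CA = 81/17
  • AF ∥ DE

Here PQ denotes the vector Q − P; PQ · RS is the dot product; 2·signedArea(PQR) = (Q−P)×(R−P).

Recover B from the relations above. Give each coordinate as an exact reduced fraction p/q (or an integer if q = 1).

B = (-19242/1105, 12074/1105)

1. B_x = -19242/1105  [D, C, B are collinear ∩ GB ⟂ DC]
2. B_y = 12074/1105  [D, C, B are collinear ∩ GB ⟂ DC]
   → B = (-19242/1105, 12074/1105)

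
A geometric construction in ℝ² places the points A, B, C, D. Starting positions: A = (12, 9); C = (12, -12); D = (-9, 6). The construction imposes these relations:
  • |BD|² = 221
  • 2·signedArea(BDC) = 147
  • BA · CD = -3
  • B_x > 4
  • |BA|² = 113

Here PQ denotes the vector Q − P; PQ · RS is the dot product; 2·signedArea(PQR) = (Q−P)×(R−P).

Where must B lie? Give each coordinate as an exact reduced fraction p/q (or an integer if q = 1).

B = (5, 1)

1. B_x = 5  [2·signedArea(BDC) = 147 ∩ BA · CD = -3]
2. B_y = 1  [2·signedArea(BDC) = 147 ∩ BA · CD = -3]
   → B = (5, 1)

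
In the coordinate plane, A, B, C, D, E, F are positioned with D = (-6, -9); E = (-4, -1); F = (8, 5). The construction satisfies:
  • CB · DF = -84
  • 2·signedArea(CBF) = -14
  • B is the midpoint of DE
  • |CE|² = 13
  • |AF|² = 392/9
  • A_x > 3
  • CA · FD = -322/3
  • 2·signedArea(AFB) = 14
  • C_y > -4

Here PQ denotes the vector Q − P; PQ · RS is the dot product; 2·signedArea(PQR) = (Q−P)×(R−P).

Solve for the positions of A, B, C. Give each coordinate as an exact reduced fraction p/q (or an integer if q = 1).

1. B_x = -5  [B is the midpoint of DE]
2. B_y = -5  [B is the midpoint of DE]
   → B = (-5, -5)
3. C_x = -1  [2·signedArea(CBF) = -14 ∩ CB · DF = -84]
4. C_y = -3  [2·signedArea(CBF) = -14 ∩ CB · DF = -84]
   → C = (-1, -3)
5. A_x = 10/3  [2·signedArea(AFB) = 14 ∩ CA · FD = -322/3]
6. A_y = 1/3  [2·signedArea(AFB) = 14 ∩ CA · FD = -322/3]
   → A = (10/3, 1/3)

A = (10/3, 1/3)
B = (-5, -5)
C = (-1, -3)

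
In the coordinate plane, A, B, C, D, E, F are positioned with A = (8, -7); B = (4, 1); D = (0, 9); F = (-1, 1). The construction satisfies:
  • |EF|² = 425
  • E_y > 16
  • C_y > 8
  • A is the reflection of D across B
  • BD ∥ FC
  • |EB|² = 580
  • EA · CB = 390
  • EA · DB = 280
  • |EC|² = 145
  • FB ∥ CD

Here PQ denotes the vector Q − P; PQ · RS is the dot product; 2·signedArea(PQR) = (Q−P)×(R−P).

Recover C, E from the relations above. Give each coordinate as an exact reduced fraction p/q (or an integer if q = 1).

C = (-5, 9)
E = (-14, 17)

1. C_x = -5  [FB ∥ CD ∩ BD ∥ FC]
2. C_y = 9  [FB ∥ CD ∩ BD ∥ FC]
   → C = (-5, 9)
3. E_x = -14  [EA · CB = 390 ∩ EA · DB = 280]
4. E_y = 17  [EA · CB = 390 ∩ EA · DB = 280]
   → E = (-14, 17)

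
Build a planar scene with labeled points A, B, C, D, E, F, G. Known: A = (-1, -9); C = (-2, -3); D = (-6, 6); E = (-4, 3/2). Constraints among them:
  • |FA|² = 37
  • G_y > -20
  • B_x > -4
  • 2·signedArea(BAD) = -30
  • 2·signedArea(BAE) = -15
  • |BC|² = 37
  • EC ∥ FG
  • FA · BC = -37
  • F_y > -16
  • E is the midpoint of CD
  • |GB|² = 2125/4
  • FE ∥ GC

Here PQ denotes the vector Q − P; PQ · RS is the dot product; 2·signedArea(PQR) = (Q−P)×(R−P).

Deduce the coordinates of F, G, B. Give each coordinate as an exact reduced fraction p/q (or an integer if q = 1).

1. B_x = -3  [2·signedArea(BAE) = -15 ∩ 2·signedArea(BAD) = -30]
2. B_y = 3  [2·signedArea(BAE) = -15 ∩ 2·signedArea(BAD) = -30]
   → B = (-3, 3)
3. F_x = 0  [line -1·x + 6·y + 90 = 0 ∩ |FA|² = 37]
4. F_y = -15  [line -1·x + 6·y + 90 = 0 ∩ |FA|² = 37]
   → F = (0, -15)
5. G_x = 2  [FE ∥ GC ∩ EC ∥ FG]
6. G_y = -39/2  [FE ∥ GC ∩ EC ∥ FG]
   → G = (2, -39/2)

B = (-3, 3)
F = (0, -15)
G = (2, -39/2)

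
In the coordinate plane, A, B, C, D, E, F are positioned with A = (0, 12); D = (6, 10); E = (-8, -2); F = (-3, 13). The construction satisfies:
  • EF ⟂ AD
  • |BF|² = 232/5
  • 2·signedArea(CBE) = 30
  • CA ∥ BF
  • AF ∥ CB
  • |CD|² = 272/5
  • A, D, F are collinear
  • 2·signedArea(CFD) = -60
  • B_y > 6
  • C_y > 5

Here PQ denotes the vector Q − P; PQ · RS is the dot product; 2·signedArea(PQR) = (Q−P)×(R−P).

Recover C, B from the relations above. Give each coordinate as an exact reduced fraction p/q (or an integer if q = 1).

B = (-13/5, 31/5)
C = (2/5, 26/5)

1. C_x = 2/5  [line 3·x + 9·y + -48 = 0 ∩ |CD|² = 272/5]
2. C_y = 26/5  [line 3·x + 9·y + -48 = 0 ∩ |CD|² = 272/5]
   → C = (2/5, 26/5)
3. B_x = -13/5  [2·signedArea(CBE) = 30 ∩ CA ∥ BF]
4. B_y = 31/5  [2·signedArea(CBE) = 30 ∩ CA ∥ BF]
   → B = (-13/5, 31/5)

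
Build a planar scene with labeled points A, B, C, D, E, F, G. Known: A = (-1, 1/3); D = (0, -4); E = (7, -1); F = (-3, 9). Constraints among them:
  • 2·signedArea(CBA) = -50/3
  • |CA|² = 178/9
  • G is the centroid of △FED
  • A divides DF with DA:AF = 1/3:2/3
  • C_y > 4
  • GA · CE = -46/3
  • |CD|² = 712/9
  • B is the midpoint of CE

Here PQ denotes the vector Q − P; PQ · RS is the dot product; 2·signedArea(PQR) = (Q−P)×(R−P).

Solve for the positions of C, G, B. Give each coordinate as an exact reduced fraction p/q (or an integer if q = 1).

B = (5/2, 11/6)
C = (-2, 14/3)
G = (4/3, 4/3)

1. G_x = 4/3  [G is the centroid of △FED]
2. G_y = 4/3  [G is the centroid of △FED]
   → G = (4/3, 4/3)
3. C_x = -2  [line 7/3·x + 1·y + 0 = 0 ∩ |CD|² = 712/9]
4. C_y = 14/3  [line 7/3·x + 1·y + 0 = 0 ∩ |CD|² = 712/9]
   → C = (-2, 14/3)
5. B_x = 5/2  [2·signedArea(CBA) = -50/3 ∩ B is the midpoint of CE]
6. B_y = 11/6  [2·signedArea(CBA) = -50/3 ∩ B is the midpoint of CE]
   → B = (5/2, 11/6)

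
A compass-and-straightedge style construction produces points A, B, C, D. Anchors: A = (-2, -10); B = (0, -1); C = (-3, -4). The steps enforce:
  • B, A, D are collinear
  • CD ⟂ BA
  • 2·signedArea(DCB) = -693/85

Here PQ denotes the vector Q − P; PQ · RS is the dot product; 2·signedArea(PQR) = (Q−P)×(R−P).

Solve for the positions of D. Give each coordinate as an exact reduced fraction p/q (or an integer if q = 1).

D = (-66/85, -382/85)

1. D_x = -66/85  [B, A, D are collinear ∩ CD ⟂ BA]
2. D_y = -382/85  [B, A, D are collinear ∩ CD ⟂ BA]
   → D = (-66/85, -382/85)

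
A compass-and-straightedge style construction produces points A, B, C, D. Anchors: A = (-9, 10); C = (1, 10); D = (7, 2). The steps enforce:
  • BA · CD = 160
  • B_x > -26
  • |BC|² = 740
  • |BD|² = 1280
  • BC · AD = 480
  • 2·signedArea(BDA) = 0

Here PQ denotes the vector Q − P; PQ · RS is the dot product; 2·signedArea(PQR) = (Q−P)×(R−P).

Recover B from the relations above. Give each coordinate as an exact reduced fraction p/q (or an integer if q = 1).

1. B_x = -25  [2·signedArea(BDA) = 0 ∩ BC · AD = 480]
2. B_y = 18  [2·signedArea(BDA) = 0 ∩ BC · AD = 480]
   → B = (-25, 18)

B = (-25, 18)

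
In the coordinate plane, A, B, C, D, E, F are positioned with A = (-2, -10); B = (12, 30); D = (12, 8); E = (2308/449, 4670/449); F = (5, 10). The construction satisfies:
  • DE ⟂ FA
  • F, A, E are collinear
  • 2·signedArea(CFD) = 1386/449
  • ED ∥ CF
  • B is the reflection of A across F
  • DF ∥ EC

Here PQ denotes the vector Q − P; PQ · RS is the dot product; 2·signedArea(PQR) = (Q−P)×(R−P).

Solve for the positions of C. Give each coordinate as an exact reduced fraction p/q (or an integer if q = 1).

C = (-835/449, 5568/449)

1. C_x = -835/449  [ED ∥ CF ∩ DF ∥ EC]
2. C_y = 5568/449  [ED ∥ CF ∩ DF ∥ EC]
   → C = (-835/449, 5568/449)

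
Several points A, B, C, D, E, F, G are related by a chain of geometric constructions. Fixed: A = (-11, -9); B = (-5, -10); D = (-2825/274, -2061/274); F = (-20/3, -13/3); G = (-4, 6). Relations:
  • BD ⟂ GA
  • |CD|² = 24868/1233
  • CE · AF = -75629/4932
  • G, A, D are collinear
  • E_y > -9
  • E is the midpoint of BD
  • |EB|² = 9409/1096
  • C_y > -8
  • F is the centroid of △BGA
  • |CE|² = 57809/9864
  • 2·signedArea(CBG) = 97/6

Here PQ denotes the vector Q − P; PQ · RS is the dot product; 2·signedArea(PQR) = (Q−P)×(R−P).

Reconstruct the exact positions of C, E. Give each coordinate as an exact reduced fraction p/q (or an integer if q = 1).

1. C_x = -35/6  [line -16·x + 1·y + -517/6 = 0 ∩ |CD|² = 24868/1233]
2. C_y = -43/6  [line -16·x + 1·y + -517/6 = 0 ∩ |CD|² = 24868/1233]
   → C = (-35/6, -43/6)
3. E_x = -4195/548  [E is the midpoint of BD]
4. E_y = -4801/548  [E is the midpoint of BD]
   → E = (-4195/548, -4801/548)

C = (-35/6, -43/6)
E = (-4195/548, -4801/548)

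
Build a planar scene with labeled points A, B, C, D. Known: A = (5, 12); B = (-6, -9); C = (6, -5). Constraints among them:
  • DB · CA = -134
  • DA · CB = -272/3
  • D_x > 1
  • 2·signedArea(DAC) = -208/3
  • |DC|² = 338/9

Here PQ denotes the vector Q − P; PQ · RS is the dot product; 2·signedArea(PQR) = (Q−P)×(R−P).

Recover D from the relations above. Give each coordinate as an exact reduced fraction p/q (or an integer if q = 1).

1. D_x = 5/3  [2·signedArea(DAC) = -208/3 ∩ DB · CA = -134]
2. D_y = -2/3  [2·signedArea(DAC) = -208/3 ∩ DB · CA = -134]
   → D = (5/3, -2/3)

D = (5/3, -2/3)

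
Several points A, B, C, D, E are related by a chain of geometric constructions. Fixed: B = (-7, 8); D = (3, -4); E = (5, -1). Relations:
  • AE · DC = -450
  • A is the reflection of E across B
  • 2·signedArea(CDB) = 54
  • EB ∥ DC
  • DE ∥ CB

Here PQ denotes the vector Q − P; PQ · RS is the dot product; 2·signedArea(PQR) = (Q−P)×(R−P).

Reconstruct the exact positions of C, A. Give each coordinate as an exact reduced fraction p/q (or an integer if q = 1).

A = (-19, 17)
C = (-9, 5)

1. C_x = -9  [DE ∥ CB ∩ EB ∥ DC]
2. C_y = 5  [DE ∥ CB ∩ EB ∥ DC]
   → C = (-9, 5)
3. A_x = -19  [A is the reflection of E across B]
4. A_y = 17  [A is the reflection of E across B]
   → A = (-19, 17)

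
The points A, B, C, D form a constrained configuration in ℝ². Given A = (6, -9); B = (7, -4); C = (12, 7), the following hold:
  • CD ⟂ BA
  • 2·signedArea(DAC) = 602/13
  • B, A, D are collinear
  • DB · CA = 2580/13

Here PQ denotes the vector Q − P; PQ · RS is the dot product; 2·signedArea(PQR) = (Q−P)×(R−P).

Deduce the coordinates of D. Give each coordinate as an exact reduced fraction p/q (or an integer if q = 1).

1. D_x = 121/13  [B, A, D are collinear ∩ CD ⟂ BA]
2. D_y = 98/13  [B, A, D are collinear ∩ CD ⟂ BA]
   → D = (121/13, 98/13)

D = (121/13, 98/13)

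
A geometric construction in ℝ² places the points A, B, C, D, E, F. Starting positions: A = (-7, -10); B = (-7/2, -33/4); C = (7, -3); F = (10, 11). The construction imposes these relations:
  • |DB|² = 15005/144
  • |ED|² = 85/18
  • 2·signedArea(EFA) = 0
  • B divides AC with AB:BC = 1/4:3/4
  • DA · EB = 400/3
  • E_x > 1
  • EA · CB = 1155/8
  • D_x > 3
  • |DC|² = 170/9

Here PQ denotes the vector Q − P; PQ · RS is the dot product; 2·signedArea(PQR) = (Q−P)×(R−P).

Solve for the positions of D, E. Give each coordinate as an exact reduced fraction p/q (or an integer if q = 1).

D = (10/3, -2/3)
E = (3/2, 1/2)

1. E_x = 3/2  [2·signedArea(EFA) = 0 ∩ EA · CB = 1155/8]
2. E_y = 1/2  [2·signedArea(EFA) = 0 ∩ EA · CB = 1155/8]
   → E = (3/2, 1/2)
3. D_x = 10/3  [line 5·x + 35/4·y + -65/6 = 0 ∩ |DB|² = 15005/144]
4. D_y = -2/3  [line 5·x + 35/4·y + -65/6 = 0 ∩ |DB|² = 15005/144]
   → D = (10/3, -2/3)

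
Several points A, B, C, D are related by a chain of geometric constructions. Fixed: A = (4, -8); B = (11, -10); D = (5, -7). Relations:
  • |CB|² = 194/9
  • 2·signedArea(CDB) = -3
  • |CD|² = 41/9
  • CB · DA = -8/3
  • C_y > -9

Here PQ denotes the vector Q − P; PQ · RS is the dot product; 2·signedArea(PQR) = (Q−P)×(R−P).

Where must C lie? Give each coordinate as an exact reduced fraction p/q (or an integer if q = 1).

1. C_x = 20/3  [CB · DA = -8/3 ∩ 2·signedArea(CDB) = -3]
2. C_y = -25/3  [CB · DA = -8/3 ∩ 2·signedArea(CDB) = -3]
   → C = (20/3, -25/3)

C = (20/3, -25/3)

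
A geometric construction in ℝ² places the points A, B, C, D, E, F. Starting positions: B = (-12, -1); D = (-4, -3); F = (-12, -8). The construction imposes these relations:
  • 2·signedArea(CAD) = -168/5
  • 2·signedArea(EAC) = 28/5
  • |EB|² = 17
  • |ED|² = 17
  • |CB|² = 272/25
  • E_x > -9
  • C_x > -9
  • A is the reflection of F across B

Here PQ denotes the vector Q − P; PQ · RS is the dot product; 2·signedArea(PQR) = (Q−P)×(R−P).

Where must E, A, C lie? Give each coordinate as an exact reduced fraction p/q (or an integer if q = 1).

1. A_x = -12  [A is the reflection of F across B]
2. A_y = 6  [A is the reflection of F across B]
   → A = (-12, 6)
3. C_x = -44/5  [line 9·x + 8·y + 468/5 = 0 ∩ |CB|² = 272/25]
4. C_y = -9/5  [line 9·x + 8·y + 468/5 = 0 ∩ |CB|² = 272/25]
   → C = (-44/5, -9/5)
5. E_x = -8  [line 39/5·x + 16/5·y + 344/5 = 0 ∩ |EB|² = 17]
6. E_y = -2  [line 39/5·x + 16/5·y + 344/5 = 0 ∩ |EB|² = 17]
   → E = (-8, -2)

A = (-12, 6)
C = (-44/5, -9/5)
E = (-8, -2)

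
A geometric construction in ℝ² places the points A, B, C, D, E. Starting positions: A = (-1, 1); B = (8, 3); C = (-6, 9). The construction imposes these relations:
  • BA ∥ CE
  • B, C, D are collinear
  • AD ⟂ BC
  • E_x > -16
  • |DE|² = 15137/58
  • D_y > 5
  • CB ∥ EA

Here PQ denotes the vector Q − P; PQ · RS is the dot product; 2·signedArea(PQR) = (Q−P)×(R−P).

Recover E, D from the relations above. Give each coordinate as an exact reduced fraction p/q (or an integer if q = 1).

D = (65/58, 345/58)
E = (-15, 7)

1. E_x = -15  [CB ∥ EA ∩ BA ∥ CE]
2. E_y = 7  [CB ∥ EA ∩ BA ∥ CE]
   → E = (-15, 7)
3. D_x = 65/58  [B, C, D are collinear ∩ AD ⟂ BC]
4. D_y = 345/58  [B, C, D are collinear ∩ AD ⟂ BC]
   → D = (65/58, 345/58)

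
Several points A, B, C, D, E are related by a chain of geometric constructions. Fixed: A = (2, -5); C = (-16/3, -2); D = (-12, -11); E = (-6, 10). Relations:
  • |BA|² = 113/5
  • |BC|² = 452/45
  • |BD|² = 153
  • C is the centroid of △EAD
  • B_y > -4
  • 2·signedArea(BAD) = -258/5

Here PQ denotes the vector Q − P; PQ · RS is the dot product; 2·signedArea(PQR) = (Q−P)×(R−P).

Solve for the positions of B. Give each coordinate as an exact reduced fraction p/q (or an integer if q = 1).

1. B_x = -12/5  [line 6·x + -14·y + -152/5 = 0 ∩ |BC|² = 452/45]
2. B_y = -16/5  [line 6·x + -14·y + -152/5 = 0 ∩ |BC|² = 452/45]
   → B = (-12/5, -16/5)

B = (-12/5, -16/5)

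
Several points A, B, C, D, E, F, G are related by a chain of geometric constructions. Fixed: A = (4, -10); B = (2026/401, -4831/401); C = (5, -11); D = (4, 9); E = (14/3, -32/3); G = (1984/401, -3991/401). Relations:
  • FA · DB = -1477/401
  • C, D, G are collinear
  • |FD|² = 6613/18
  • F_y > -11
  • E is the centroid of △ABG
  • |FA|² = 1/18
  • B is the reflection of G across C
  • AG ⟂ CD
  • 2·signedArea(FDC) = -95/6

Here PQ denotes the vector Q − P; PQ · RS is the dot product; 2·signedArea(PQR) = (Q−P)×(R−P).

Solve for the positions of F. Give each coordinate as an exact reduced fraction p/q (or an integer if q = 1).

1. F_x = 25/6  [2·signedArea(FDC) = -95/6 ∩ FA · DB = -1477/401]
2. F_y = -61/6  [2·signedArea(FDC) = -95/6 ∩ FA · DB = -1477/401]
   → F = (25/6, -61/6)

F = (25/6, -61/6)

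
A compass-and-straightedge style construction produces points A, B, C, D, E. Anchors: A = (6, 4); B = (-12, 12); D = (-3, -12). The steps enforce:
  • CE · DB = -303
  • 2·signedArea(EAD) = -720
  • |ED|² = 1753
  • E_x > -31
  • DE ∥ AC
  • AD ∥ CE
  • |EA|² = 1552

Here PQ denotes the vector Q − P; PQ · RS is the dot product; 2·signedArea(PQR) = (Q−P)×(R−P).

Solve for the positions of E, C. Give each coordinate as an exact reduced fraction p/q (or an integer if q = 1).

C = (-21, 36)
E = (-30, 20)

1. E_x = -30  [line 16·x + -9·y + 660 = 0 ∩ |ED|² = 1753]
2. E_y = 20  [line 16·x + -9·y + 660 = 0 ∩ |ED|² = 1753]
   → E = (-30, 20)
3. C_x = -21  [AD ∥ CE ∩ DE ∥ AC]
4. C_y = 36  [AD ∥ CE ∩ DE ∥ AC]
   → C = (-21, 36)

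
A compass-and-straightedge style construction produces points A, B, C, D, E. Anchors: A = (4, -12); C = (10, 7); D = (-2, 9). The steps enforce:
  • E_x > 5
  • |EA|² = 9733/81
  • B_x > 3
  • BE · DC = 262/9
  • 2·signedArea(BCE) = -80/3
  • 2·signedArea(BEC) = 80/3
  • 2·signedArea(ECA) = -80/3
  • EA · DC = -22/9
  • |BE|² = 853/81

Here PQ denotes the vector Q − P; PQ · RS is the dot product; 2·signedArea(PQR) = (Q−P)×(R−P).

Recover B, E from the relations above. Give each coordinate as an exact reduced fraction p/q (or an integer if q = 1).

1. E_x = 6  [EA · DC = -22/9 ∩ 2·signedArea(ECA) = -80/3]
2. E_y = -11/9  [EA · DC = -22/9 ∩ 2·signedArea(ECA) = -80/3]
   → E = (6, -11/9)
3. B_x = 4  [BE · DC = 262/9 ∩ 2·signedArea(BEC) = 80/3]
4. B_y = 4/3  [BE · DC = 262/9 ∩ 2·signedArea(BEC) = 80/3]
   → B = (4, 4/3)

B = (4, 4/3)
E = (6, -11/9)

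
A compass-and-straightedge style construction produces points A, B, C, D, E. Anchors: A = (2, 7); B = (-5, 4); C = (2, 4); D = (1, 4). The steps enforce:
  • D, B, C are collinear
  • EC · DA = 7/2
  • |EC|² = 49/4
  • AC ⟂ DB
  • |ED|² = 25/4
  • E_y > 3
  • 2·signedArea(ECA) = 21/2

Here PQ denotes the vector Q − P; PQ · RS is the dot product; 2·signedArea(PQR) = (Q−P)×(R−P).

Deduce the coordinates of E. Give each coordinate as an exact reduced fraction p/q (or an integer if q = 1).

E = (-3/2, 4)

1. E_x = -3/2  [2·signedArea(ECA) = 21/2 ∩ EC · DA = 7/2]
2. E_y = 4  [2·signedArea(ECA) = 21/2 ∩ EC · DA = 7/2]
   → E = (-3/2, 4)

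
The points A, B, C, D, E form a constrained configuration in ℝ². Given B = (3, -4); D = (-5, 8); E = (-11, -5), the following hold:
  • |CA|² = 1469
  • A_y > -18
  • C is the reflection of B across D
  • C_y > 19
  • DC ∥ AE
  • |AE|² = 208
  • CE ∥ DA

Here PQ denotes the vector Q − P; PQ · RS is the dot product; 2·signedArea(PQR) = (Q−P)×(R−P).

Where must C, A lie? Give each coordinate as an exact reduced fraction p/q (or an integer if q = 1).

1. C_x = -13  [C is the reflection of B across D]
2. C_y = 20  [C is the reflection of B across D]
   → C = (-13, 20)
3. A_x = -3  [DC ∥ AE ∩ CE ∥ DA]
4. A_y = -17  [DC ∥ AE ∩ CE ∥ DA]
   → A = (-3, -17)

A = (-3, -17)
C = (-13, 20)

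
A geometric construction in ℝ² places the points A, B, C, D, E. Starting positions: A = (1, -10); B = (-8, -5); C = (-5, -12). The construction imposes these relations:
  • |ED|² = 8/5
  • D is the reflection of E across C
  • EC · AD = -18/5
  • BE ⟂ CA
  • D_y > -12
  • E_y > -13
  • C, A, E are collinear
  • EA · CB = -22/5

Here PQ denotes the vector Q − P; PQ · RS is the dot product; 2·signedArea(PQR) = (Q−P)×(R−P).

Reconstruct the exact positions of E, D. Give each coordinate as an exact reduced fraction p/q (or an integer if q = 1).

D = (-22/5, -59/5)
E = (-28/5, -61/5)

1. E_x = -28/5  [C, A, E are collinear ∩ BE ⟂ CA]
2. E_y = -61/5  [C, A, E are collinear ∩ BE ⟂ CA]
   → E = (-28/5, -61/5)
3. D_x = -22/5  [D is the reflection of E across C]
4. D_y = -59/5  [D is the reflection of E across C]
   → D = (-22/5, -59/5)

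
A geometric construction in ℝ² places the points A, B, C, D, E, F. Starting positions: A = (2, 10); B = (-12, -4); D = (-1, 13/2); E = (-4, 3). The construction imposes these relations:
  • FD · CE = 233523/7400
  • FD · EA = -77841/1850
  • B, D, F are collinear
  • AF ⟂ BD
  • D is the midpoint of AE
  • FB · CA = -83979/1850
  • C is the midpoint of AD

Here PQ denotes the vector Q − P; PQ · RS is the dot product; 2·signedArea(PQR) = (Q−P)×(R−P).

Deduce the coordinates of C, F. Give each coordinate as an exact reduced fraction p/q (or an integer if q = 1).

C = (1/2, 33/4)
F = (2144/925, 8942/925)

1. C_x = 1/2  [C is the midpoint of AD]
2. C_y = 33/4  [C is the midpoint of AD]
   → C = (1/2, 33/4)
3. F_x = 2144/925  [B, D, F are collinear ∩ AF ⟂ BD]
4. F_y = 8942/925  [B, D, F are collinear ∩ AF ⟂ BD]
   → F = (2144/925, 8942/925)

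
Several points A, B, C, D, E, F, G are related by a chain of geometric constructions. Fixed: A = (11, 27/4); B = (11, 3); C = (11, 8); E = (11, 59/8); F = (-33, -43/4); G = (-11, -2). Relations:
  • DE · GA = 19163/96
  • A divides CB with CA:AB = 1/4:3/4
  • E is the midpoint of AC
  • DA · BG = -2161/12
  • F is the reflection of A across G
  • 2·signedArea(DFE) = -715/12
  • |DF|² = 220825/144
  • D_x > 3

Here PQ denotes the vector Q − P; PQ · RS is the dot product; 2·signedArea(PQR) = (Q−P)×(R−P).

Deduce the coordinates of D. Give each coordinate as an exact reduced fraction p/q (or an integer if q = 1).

1. D_x = 11/3  [2·signedArea(DFE) = -715/12 ∩ DE · GA = 19163/96]
2. D_y = 3  [2·signedArea(DFE) = -715/12 ∩ DE · GA = 19163/96]
   → D = (11/3, 3)

D = (11/3, 3)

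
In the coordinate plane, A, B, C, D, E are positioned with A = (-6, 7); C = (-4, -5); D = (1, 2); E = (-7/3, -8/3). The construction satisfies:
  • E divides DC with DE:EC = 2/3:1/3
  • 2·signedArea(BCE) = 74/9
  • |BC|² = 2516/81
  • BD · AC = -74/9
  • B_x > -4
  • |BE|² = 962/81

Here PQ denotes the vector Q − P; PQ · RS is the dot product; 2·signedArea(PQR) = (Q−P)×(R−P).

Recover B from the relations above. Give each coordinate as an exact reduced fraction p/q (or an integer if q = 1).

B = (-32/9, 5/9)

1. B_x = -32/9  [BD · AC = -74/9 ∩ 2·signedArea(BCE) = 74/9]
2. B_y = 5/9  [BD · AC = -74/9 ∩ 2·signedArea(BCE) = 74/9]
   → B = (-32/9, 5/9)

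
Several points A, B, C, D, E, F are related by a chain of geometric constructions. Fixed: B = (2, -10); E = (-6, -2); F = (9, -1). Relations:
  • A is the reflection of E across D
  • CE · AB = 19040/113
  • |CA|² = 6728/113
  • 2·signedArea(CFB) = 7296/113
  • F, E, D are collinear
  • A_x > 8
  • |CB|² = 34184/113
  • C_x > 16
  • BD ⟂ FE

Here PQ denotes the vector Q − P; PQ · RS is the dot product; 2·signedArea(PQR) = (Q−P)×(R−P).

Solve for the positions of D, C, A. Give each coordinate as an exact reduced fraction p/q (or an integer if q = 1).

1. D_x = 162/113  [F, E, D are collinear ∩ BD ⟂ FE]
2. D_y = -170/113  [F, E, D are collinear ∩ BD ⟂ FE]
   → D = (162/113, -170/113)
3. C_x = 1872/113  [line 9·x + -7·y + -17240/113 = 0 ∩ |CB|² = 34184/113]
4. C_y = -56/113  [line 9·x + -7·y + -17240/113 = 0 ∩ |CB|² = 34184/113]
   → C = (1872/113, -56/113)
5. A_x = 1002/113  [A is the reflection of E across D]
6. A_y = -114/113  [A is the reflection of E across D]
   → A = (1002/113, -114/113)

A = (1002/113, -114/113)
C = (1872/113, -56/113)
D = (162/113, -170/113)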